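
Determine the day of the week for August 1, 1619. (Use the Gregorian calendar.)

Doomsday rule: the anchor day for the 1600s is Tuesday. For year 19: 19÷12 = 1 r 7, and 7÷4 = 1, so 1+7+1 = 9.
Tuesday + 9 ≡ Thursday — that's 1619's doomsday.
In August the doomsday date is Aug 8.
Aug 1 is 7 days before Aug 8; 7 mod 7 = 0, so Thursday − 0 = Thursday.

Thursday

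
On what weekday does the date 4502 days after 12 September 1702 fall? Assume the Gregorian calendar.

Wednesday

First find the weekday of Sep 12, 1702. Doomsday rule: the anchor day for the 1700s is Sunday. For year 02: 2÷12 = 0 r 2, and 2÷4 = 0, so 0+2+0 = 2.
Sunday + 2 ≡ Tuesday — that's 1702's doomsday.
In September the doomsday date is Sep 5.
Sep 12 is 7 days after Sep 5; 7 mod 7 = 0, so Tuesday + 0 = Tuesday.
4502 mod 7 = 1, so 4502 days after a Tuesday is Tuesday + 1 = Wednesday.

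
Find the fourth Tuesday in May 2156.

May 25, 2156

May 1, 2156 is a Saturday.
The first Tuesday is therefore May 4 (3 days later).
The fourth Tuesday is 4 + 3×7 = May 25.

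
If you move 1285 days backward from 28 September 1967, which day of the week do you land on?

Sunday

Sep 28, 1967 is a Thursday.
1285 mod 7 = 4, so 1285 days before a Thursday is Thursday − 4 = Sunday.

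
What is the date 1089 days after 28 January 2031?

January 21, 2034

+365 (one year) → Jan 28, 2032 (724 left).
+366 (one year; includes Feb 29, 2032) → Jan 28, 2033 (358 left).
Jan has 31 days: +4 → Feb 1, 2033 (354 left).
Feb has 28 days: +28 → Mar 1, 2033 (326 left).
Mar has 31 days: +31 → Apr 1, 2033 (295 left).
Apr has 30 days: +30 → May 1, 2033 (265 left).
May has 31 days: +31 → Jun 1, 2033 (234 left).
Jun has 30 days: +30 → Jul 1, 2033 (204 left).
Jul has 31 days: +31 → Aug 1, 2033 (173 left).
Aug has 31 days: +31 → Sep 1, 2033 (142 left).
Sep has 30 days: +30 → Oct 1, 2033 (112 left).
Oct has 31 days: +31 → Nov 1, 2033 (81 left).
Nov has 30 days: +30 → Dec 1, 2033 (51 left).
Dec has 31 days: +31 → Jan 1, 2034 (20 left).
+20 → Jan 21, 2034.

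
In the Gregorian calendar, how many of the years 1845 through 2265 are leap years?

102

Multiples of 4 in [1845,2265]: 105.
Of those, multiples of 100: 4 (not leap unless ÷400).
Multiples of 400: 1.
Leap years = 105 − 4 + 1 = 102.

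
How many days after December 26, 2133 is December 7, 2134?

346

Dec 26, 2133 → Jan 26, 2134: 31 days (December has 31).
Jan 26, 2134 → Feb 26, 2134: 31 days (January has 31).
Feb 26, 2134 → Mar 26, 2134: 28 days (February has 28).
Mar 26, 2134 → Apr 26, 2134: 31 days (March has 31).
Apr 26, 2134 → May 26, 2134: 30 days (April has 30).
May 26, 2134 → Jun 26, 2134: 31 days (May has 31).
Jun 26, 2134 → Jul 26, 2134: 30 days (June has 30).
Jul 26, 2134 → Aug 26, 2134: 31 days (July has 31).
Aug 26, 2134 → Sep 26, 2134: 31 days (August has 31).
Sep 26, 2134 → Oct 26, 2134: 30 days (September has 30).
Oct 26, 2134 → Nov 26, 2134: 31 days (October has 31).
Nov 26, 2134 → Dec 7, 2134: 11 days.
Total: 346 days.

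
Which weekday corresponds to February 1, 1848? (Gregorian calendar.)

Doomsday rule: the anchor day for the 1800s is Friday. For year 48: 48÷12 = 4 r 0, and 0÷4 = 0, so 4+0+0 = 4.
Friday + 4 ≡ Tuesday — that's 1848's doomsday.
In February the doomsday date is Feb 29 (1848 is a leap year (divisible by 4)).
Feb 1 is 28 days before Feb 29; 28 mod 7 = 0, so Tuesday − 0 = Tuesday.

Tuesday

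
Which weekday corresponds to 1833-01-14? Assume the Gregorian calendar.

Doomsday rule: the anchor day for the 1800s is Friday. For year 33: 33÷12 = 2 r 9, and 9÷4 = 2, so 2+9+2 = 13.
Friday + 13 ≡ Thursday — that's 1833's doomsday.
In January the doomsday date is Jan 3 (1833 is not a leap year).
Jan 14 is 11 days after Jan 3; 11 mod 7 = 4, so Thursday + 4 = Monday.

Monday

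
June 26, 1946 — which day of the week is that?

Wednesday

January 1, 1946 is a Tuesday.
Jan 1, 1946 → Feb 1, 1946: 31 days (January has 31).
Feb 1, 1946 → Mar 1, 1946: 28 days (February has 28).
Mar 1, 1946 → Apr 1, 1946: 31 days (March has 31).
Apr 1, 1946 → May 1, 1946: 30 days (April has 30).
May 1, 1946 → Jun 1, 1946: 31 days (May has 31).
Jun 1, 1946 → Jun 26, 1946: 25 days.
Total: 176 days.
176 mod 7 = 1, so Tuesday + 1 = Wednesday.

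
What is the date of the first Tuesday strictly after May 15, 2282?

May 16, 2282

May 15, 2282 is a Monday.
From Monday to the next Tuesday is 1 day.
May 15, 2282 + 1 = May 16, 2282.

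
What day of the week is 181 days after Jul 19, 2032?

Sunday

First find the weekday of Jul 19, 2032. Doomsday rule: the anchor day for the 2000s is Tuesday. For year 32: 32÷12 = 2 r 8, and 8÷4 = 2, so 2+8+2 = 12.
Tuesday + 12 ≡ Sunday — that's 2032's doomsday.
In July the doomsday date is Jul 11.
Jul 19 is 8 days after Jul 11; 8 mod 7 = 1, so Sunday + 1 = Monday.
181 mod 7 = 6, so 181 days after a Monday is Monday + 6 = Sunday.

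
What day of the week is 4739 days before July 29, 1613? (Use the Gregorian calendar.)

First find the weekday of Jul 29, 1613. Doomsday rule: the anchor day for the 1600s is Tuesday. For year 13: 13÷12 = 1 r 1, and 1÷4 = 0, so 1+1+0 = 2.
Tuesday + 2 ≡ Thursday — that's 1613's doomsday.
In July the doomsday date is Jul 11.
Jul 29 is 18 days after Jul 11; 18 mod 7 = 4, so Thursday + 4 = Monday.
4739 mod 7 = 0, so 4739 days before a Monday is Monday − 0 = Monday.

Monday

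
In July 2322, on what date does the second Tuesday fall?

July 11, 2322

July 1, 2322 is a Saturday.
The first Tuesday is therefore July 4 (3 days later).
The second Tuesday is 4 + 1×7 = July 11.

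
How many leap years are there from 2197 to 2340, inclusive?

Multiples of 4 in [2197,2340]: 36.
Of those, multiples of 100: 2 (not leap unless ÷400).
Multiples of 400: 0.
Leap years = 36 − 2 + 0 = 34.

34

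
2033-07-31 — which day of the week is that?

Sunday

Doomsday rule: the anchor day for the 2000s is Tuesday. For year 33: 33÷12 = 2 r 9, and 9÷4 = 2, so 2+9+2 = 13.
Tuesday + 13 ≡ Monday — that's 2033's doomsday.
In July the doomsday date is Jul 11.
Jul 31 is 20 days after Jul 11; 20 mod 7 = 6, so Monday + 6 = Sunday.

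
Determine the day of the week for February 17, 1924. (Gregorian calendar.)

Sunday

Doomsday rule: the anchor day for the 1900s is Wednesday. For year 24: 24÷12 = 2 r 0, and 0÷4 = 0, so 2+0+0 = 2.
Wednesday + 2 ≡ Friday — that's 1924's doomsday.
In February the doomsday date is Feb 29 (1924 is a leap year (divisible by 4)).
Feb 17 is 12 days before Feb 29; 12 mod 7 = 5, so Friday − 5 = Sunday.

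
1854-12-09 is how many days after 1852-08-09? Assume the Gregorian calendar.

Aug 9, 1852 → Aug 9, 1853: 365 days.
Aug 9, 1853 → Aug 9, 1854: 365 days.
Aug 9, 1854 → Sep 9, 1854: 31 days (August has 31).
Sep 9, 1854 → Oct 9, 1854: 30 days (September has 30).
Oct 9, 1854 → Nov 9, 1854: 31 days (October has 31).
Nov 9, 1854 → Dec 9, 1854: 30 days.
Total: 852 days.

852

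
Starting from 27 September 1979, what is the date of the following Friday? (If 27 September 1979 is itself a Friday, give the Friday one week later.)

Sep 27, 1979 is a Thursday.
From Thursday to the next Friday is 1 day.
Sep 27, 1979 + 1 = Sep 28, 1979.

September 28, 1979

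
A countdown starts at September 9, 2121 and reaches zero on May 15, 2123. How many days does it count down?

613

Sep 9, 2121 → Sep 9, 2122: 365 days.
Sep 9, 2122 → Oct 9, 2122: 30 days (September has 30).
Oct 9, 2122 → Nov 9, 2122: 31 days (October has 31).
Nov 9, 2122 → Dec 9, 2122: 30 days (November has 30).
Dec 9, 2122 → Jan 9, 2123: 31 days (December has 31).
Jan 9, 2123 → Feb 9, 2123: 31 days (January has 31).
Feb 9, 2123 → Mar 9, 2123: 28 days (February has 28).
Mar 9, 2123 → Apr 9, 2123: 31 days (March has 31).
Apr 9, 2123 → May 9, 2123: 30 days (April has 30).
May 9, 2123 → May 15, 2123: 6 days.
Total: 613 days.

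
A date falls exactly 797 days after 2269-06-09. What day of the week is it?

Tuesday

First find the weekday of Jun 9, 2269. Doomsday rule: the anchor day for the 2200s is Friday. For year 69: 69÷12 = 5 r 9, and 9÷4 = 2, so 5+9+2 = 16.
Friday + 16 ≡ Sunday — that's 2269's doomsday.
In June the doomsday date is Jun 6.
Jun 9 is 3 days after Jun 6; 3 mod 7 = 3, so Sunday + 3 = Wednesday.
797 mod 7 = 6, so 797 days after a Wednesday is Wednesday + 6 = Tuesday.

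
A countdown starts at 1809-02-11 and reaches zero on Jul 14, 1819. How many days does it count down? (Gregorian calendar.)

3805

Feb 11, 1809 → Feb 11, 1810: 365 days.
Feb 11, 1810 → Feb 11, 1811: 365 days.
Feb 11, 1811 → Feb 11, 1812: 365 days.
Feb 11, 1812 → Feb 11, 1813: 366 days (Feb 29, 1812 is in that span).
Feb 11, 1813 → Feb 11, 1814: 365 days.
Feb 11, 1814 → Feb 11, 1815: 365 days.
Feb 11, 1815 → Feb 11, 1816: 365 days.
Feb 11, 1816 → Feb 11, 1817: 366 days (Feb 29, 1816 is in that span).
Feb 11, 1817 → Feb 11, 1818: 365 days.
Feb 11, 1818 → Feb 11, 1819: 365 days.
Feb 11, 1819 → Mar 11, 1819: 28 days (February has 28).
Mar 11, 1819 → Apr 11, 1819: 31 days (March has 31).
Apr 11, 1819 → May 11, 1819: 30 days (April has 30).
May 11, 1819 → Jun 11, 1819: 31 days (May has 31).
Jun 11, 1819 → Jul 11, 1819: 30 days (June has 30).
Jul 11, 1819 → Jul 14, 1819: 3 days.
Total: 3805 days.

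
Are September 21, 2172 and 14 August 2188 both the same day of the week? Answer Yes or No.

No

From Sep 21, 2172 to Aug 14, 2188 is 5806 days.
5806 mod 7 = 3, so they are different weekdays.
(Sep 21, 2172 is a Monday; Aug 14, 2188 is a Thursday.)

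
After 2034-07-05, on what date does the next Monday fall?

Jul 5, 2034 is a Wednesday.
From Wednesday to the next Monday is 5 days.
Jul 5, 2034 + 5 = Jul 10, 2034.

July 10, 2034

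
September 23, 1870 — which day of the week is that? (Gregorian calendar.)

Friday

Doomsday rule: the anchor day for the 1800s is Friday. For year 70: 70÷12 = 5 r 10, and 10÷4 = 2, so 5+10+2 = 17.
Friday + 17 ≡ Monday — that's 1870's doomsday.
In September the doomsday date is Sep 5.
Sep 23 is 18 days after Sep 5; 18 mod 7 = 4, so Monday + 4 = Friday.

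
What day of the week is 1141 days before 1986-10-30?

Thursday

First find the weekday of Oct 30, 1986. Doomsday rule: the anchor day for the 1900s is Wednesday. For year 86: 86÷12 = 7 r 2, and 2÷4 = 0, so 7+2+0 = 9.
Wednesday + 9 ≡ Friday — that's 1986's doomsday.
In October the doomsday date is Oct 10.
Oct 30 is 20 days after Oct 10; 20 mod 7 = 6, so Friday + 6 = Thursday.
1141 mod 7 = 0, so 1141 days before a Thursday is Thursday − 0 = Thursday.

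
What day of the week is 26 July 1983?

January 1, 1983 is a Saturday.
Jan 1, 1983 → Feb 1, 1983: 31 days (January has 31).
Feb 1, 1983 → Mar 1, 1983: 28 days (February has 28).
Mar 1, 1983 → Apr 1, 1983: 31 days (March has 31).
Apr 1, 1983 → May 1, 1983: 30 days (April has 30).
May 1, 1983 → Jun 1, 1983: 31 days (May has 31).
Jun 1, 1983 → Jul 1, 1983: 30 days (June has 30).
Jul 1, 1983 → Jul 26, 1983: 25 days.
Total: 206 days.
206 mod 7 = 3, so Saturday + 3 = Tuesday.

Tuesday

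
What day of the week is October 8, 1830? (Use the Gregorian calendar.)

Friday

Doomsday rule: the anchor day for the 1800s is Friday. For year 30: 30÷12 = 2 r 6, and 6÷4 = 1, so 2+6+1 = 9.
Friday + 9 ≡ Sunday — that's 1830's doomsday.
In October the doomsday date is Oct 10.
Oct 8 is 2 days before Oct 10; 2 mod 7 = 2, so Sunday − 2 = Friday.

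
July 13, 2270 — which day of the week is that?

Wednesday

Doomsday rule: the anchor day for the 2200s is Friday. For year 70: 70÷12 = 5 r 10, and 10÷4 = 2, so 5+10+2 = 17.
Friday + 17 ≡ Monday — that's 2270's doomsday.
In July the doomsday date is Jul 11.
Jul 13 is 2 days after Jul 11; 2 mod 7 = 2, so Monday + 2 = Wednesday.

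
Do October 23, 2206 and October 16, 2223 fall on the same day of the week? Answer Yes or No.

From Oct 23, 2206 to Oct 16, 2223 is 6202 days.
6202 mod 7 = 0, so they are the same weekday.
(Oct 23, 2206 is a Thursday; Oct 16, 2223 is a Thursday.)

Yes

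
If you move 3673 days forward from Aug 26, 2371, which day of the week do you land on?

Tuesday

First find the weekday of Aug 26, 2371. Doomsday rule: the anchor day for the 2300s is Wednesday. For year 71: 71÷12 = 5 r 11, and 11÷4 = 2, so 5+11+2 = 18.
Wednesday + 18 ≡ Sunday — that's 2371's doomsday.
In August the doomsday date is Aug 8.
Aug 26 is 18 days after Aug 8; 18 mod 7 = 4, so Sunday + 4 = Thursday.
3673 mod 7 = 5, so 3673 days after a Thursday is Thursday + 5 = Tuesday.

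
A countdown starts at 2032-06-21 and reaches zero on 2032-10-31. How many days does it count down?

Jun 21, 2032 → Jul 21, 2032: 30 days (June has 30).
Jul 21, 2032 → Aug 21, 2032: 31 days (July has 31).
Aug 21, 2032 → Sep 21, 2032: 31 days (August has 31).
Sep 21, 2032 → Oct 21, 2032: 30 days (September has 30).
Oct 21, 2032 → Oct 31, 2032: 10 days.
Total: 132 days.

132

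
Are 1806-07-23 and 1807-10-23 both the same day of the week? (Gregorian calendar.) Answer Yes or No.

No

From Jul 23, 1806 to Oct 23, 1807 is 457 days.
457 mod 7 = 2, so they are different weekdays.
(Jul 23, 1806 is a Wednesday; Oct 23, 1807 is a Friday.)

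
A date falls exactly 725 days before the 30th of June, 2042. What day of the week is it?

Thursday

First find the weekday of Jun 30, 2042. Doomsday rule: the anchor day for the 2000s is Tuesday. For year 42: 42÷12 = 3 r 6, and 6÷4 = 1, so 3+6+1 = 10.
Tuesday + 10 ≡ Friday — that's 2042's doomsday.
In June the doomsday date is Jun 6.
Jun 30 is 24 days after Jun 6; 24 mod 7 = 3, so Friday + 3 = Monday.
725 mod 7 = 4, so 725 days before a Monday is Monday − 4 = Thursday.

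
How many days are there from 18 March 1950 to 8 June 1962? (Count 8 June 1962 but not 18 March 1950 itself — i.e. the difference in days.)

Mar 18, 1950 → Mar 18, 1951: 365 days.
Mar 18, 1951 → Mar 18, 1952: 366 days (Feb 29, 1952 is in that span).
Mar 18, 1952 → Mar 18, 1953: 365 days.
Mar 18, 1953 → Mar 18, 1954: 365 days.
Mar 18, 1954 → Mar 18, 1955: 365 days.
Mar 18, 1955 → Mar 18, 1956: 366 days (Feb 29, 1956 is in that span).
Mar 18, 1956 → Mar 18, 1957: 365 days.
Mar 18, 1957 → Mar 18, 1958: 365 days.
Mar 18, 1958 → Mar 18, 1959: 365 days.
Mar 18, 1959 → Mar 18, 1960: 366 days (Feb 29, 1960 is in that span).
Mar 18, 1960 → Mar 18, 1961: 365 days.
Mar 18, 1961 → Mar 18, 1962: 365 days.
Mar 18, 1962 → Apr 18, 1962: 31 days (March has 31).
Apr 18, 1962 → May 18, 1962: 30 days (April has 30).
May 18, 1962 → Jun 8, 1962: 21 days.
Total: 4465 days.

4465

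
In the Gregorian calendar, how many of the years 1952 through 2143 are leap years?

47

Multiples of 4 in [1952,2143]: 48.
Of those, multiples of 100: 2 (not leap unless ÷400).
Multiples of 400: 1.
Leap years = 48 − 2 + 1 = 47.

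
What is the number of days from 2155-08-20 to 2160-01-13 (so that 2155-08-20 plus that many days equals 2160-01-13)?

Aug 20, 2155 → Aug 20, 2156: 366 days (Feb 29, 2156 is in that span).
Aug 20, 2156 → Aug 20, 2157: 365 days.
Aug 20, 2157 → Aug 20, 2158: 365 days.
Aug 20, 2158 → Aug 20, 2159: 365 days.
Aug 20, 2159 → Sep 20, 2159: 31 days (August has 31).
Sep 20, 2159 → Oct 20, 2159: 30 days (September has 30).
Oct 20, 2159 → Nov 20, 2159: 31 days (October has 31).
Nov 20, 2159 → Dec 20, 2159: 30 days (November has 30).
Dec 20, 2159 → Jan 13, 2160: 24 days.
Total: 1607 days.

1607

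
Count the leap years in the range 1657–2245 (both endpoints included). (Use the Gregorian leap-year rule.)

142

Multiples of 4 in [1657,2245]: 147.
Of those, multiples of 100: 6 (not leap unless ÷400).
Multiples of 400: 1.
Leap years = 147 − 6 + 1 = 142.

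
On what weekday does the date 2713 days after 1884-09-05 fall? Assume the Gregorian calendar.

Tuesday

First find the weekday of Sep 5, 1884. Doomsday rule: the anchor day for the 1800s is Friday. For year 84: 84÷12 = 7 r 0, and 0÷4 = 0, so 7+0+0 = 7.
Friday + 7 ≡ Friday — that's 1884's doomsday.
In September the doomsday date is Sep 5.
Sep 5 is the doomsday itself: Friday.
2713 mod 7 = 4, so 2713 days after a Friday is Friday + 4 = Tuesday.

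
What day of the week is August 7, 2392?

Doomsday rule: the anchor day for the 2300s is Wednesday. For year 92: 92÷12 = 7 r 8, and 8÷4 = 2, so 7+8+2 = 17.
Wednesday + 17 ≡ Saturday — that's 2392's doomsday.
In August the doomsday date is Aug 8.
Aug 7 is 1 day before Aug 8; 1 mod 7 = 1, so Saturday − 1 = Friday.

Friday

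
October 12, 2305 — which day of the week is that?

Doomsday rule: the anchor day for the 2300s is Wednesday. For year 05: 5÷12 = 0 r 5, and 5÷4 = 1, so 0+5+1 = 6.
Wednesday + 6 ≡ Tuesday — that's 2305's doomsday.
In October the doomsday date is Oct 10.
Oct 12 is 2 days after Oct 10; 2 mod 7 = 2, so Tuesday + 2 = Thursday.

Thursday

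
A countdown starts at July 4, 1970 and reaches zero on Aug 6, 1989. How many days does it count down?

6973

Jul 4, 1970 → Jul 4, 1971: 365 days.
Jul 4, 1971 → Jul 4, 1972: 366 days (Feb 29, 1972 is in that span).
Jul 4, 1972 → Jul 4, 1973: 365 days.
Jul 4, 1973 → Jul 4, 1974: 365 days.
Jul 4, 1974 → Jul 4, 1975: 365 days.
Jul 4, 1975 → Jul 4, 1976: 366 days (Feb 29, 1976 is in that span).
Jul 4, 1976 → Jul 4, 1977: 365 days.
Jul 4, 1977 → Jul 4, 1978: 365 days.
Jul 4, 1978 → Jul 4, 1979: 365 days.
Jul 4, 1979 → Jul 4, 1980: 366 days (Feb 29, 1980 is in that span).
Jul 4, 1980 → Jul 4, 1981: 365 days.
Jul 4, 1981 → Jul 4, 1982: 365 days.
Jul 4, 1982 → Jul 4, 1983: 365 days.
Jul 4, 1983 → Jul 4, 1984: 366 days (Feb 29, 1984 is in that span).
Jul 4, 1984 → Jul 4, 1985: 365 days.
Jul 4, 1985 → Jul 4, 1986: 365 days.
Jul 4, 1986 → Jul 4, 1987: 365 days.
Jul 4, 1987 → Jul 4, 1988: 366 days (Feb 29, 1988 is in that span).
Jul 4, 1988 → Aug 4, 1988: 31 days (July has 31).
Aug 4, 1988 → Sep 4, 1988: 31 days (August has 31).
Sep 4, 1988 → Oct 4, 1988: 30 days (September has 30).
Oct 4, 1988 → Nov 4, 1988: 31 days (October has 31).
Nov 4, 1988 → Dec 4, 1988: 30 days (November has 30).
Dec 4, 1988 → Jan 4, 1989: 31 days (December has 31).
Jan 4, 1989 → Feb 4, 1989: 31 days (January has 31).
Feb 4, 1989 → Mar 4, 1989: 28 days (February has 28).
Mar 4, 1989 → Apr 4, 1989: 31 days (March has 31).
Apr 4, 1989 → May 4, 1989: 30 days (April has 30).
May 4, 1989 → Jun 4, 1989: 31 days (May has 31).
Jun 4, 1989 → Jul 4, 1989: 30 days (June has 30).
Jul 4, 1989 → Aug 4, 1989: 31 days (July has 31).
Aug 4, 1989 → Aug 6, 1989: 2 days.
Total: 6973 days.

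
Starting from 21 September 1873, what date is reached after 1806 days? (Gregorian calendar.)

September 1, 1878

+365 (one year) → Sep 21, 1874 (1441 left).
+365 (one year) → Sep 21, 1875 (1076 left).
+366 (one year; includes Feb 29, 1876) → Sep 21, 1876 (710 left).
+365 (one year) → Sep 21, 1877 (345 left).
Sep has 30 days: +10 → Oct 1, 1877 (335 left).
Oct has 31 days: +31 → Nov 1, 1877 (304 left).
Nov has 30 days: +30 → Dec 1, 1877 (274 left).
Dec has 31 days: +31 → Jan 1, 1878 (243 left).
Jan has 31 days: +31 → Feb 1, 1878 (212 left).
Feb has 28 days: +28 → Mar 1, 1878 (184 left).
Mar has 31 days: +31 → Apr 1, 1878 (153 left).
Apr has 30 days: +30 → May 1, 1878 (123 left).
May has 31 days: +31 → Jun 1, 1878 (92 left).
Jun has 30 days: +30 → Jul 1, 1878 (62 left).
Jul has 31 days: +31 → Aug 1, 1878 (31 left).
Aug has 31 days: +31 → Sep 1, 1878 (0 left).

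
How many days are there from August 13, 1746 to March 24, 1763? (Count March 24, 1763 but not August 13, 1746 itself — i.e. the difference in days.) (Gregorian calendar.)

Aug 13, 1746 → Aug 13, 1747: 365 days.
Aug 13, 1747 → Aug 13, 1748: 366 days (Feb 29, 1748 is in that span).
Aug 13, 1748 → Aug 13, 1749: 365 days.
Aug 13, 1749 → Aug 13, 1750: 365 days.
Aug 13, 1750 → Aug 13, 1751: 365 days.
Aug 13, 1751 → Aug 13, 1752: 366 days (Feb 29, 1752 is in that span).
Aug 13, 1752 → Aug 13, 1753: 365 days.
Aug 13, 1753 → Aug 13, 1754: 365 days.
Aug 13, 1754 → Aug 13, 1755: 365 days.
Aug 13, 1755 → Aug 13, 1756: 366 days (Feb 29, 1756 is in that span).
Aug 13, 1756 → Aug 13, 1757: 365 days.
Aug 13, 1757 → Aug 13, 1758: 365 days.
Aug 13, 1758 → Aug 13, 1759: 365 days.
Aug 13, 1759 → Aug 13, 1760: 366 days (Feb 29, 1760 is in that span).
Aug 13, 1760 → Aug 13, 1761: 365 days.
Aug 13, 1761 → Aug 13, 1762: 365 days.
Aug 13, 1762 → Sep 13, 1762: 31 days (August has 31).
Sep 13, 1762 → Oct 13, 1762: 30 days (September has 30).
Oct 13, 1762 → Nov 13, 1762: 31 days (October has 31).
Nov 13, 1762 → Dec 13, 1762: 30 days (November has 30).
Dec 13, 1762 → Jan 13, 1763: 31 days (December has 31).
Jan 13, 1763 → Feb 13, 1763: 31 days (January has 31).
Feb 13, 1763 → Mar 13, 1763: 28 days (February has 28).
Mar 13, 1763 → Mar 24, 1763: 11 days.
Total: 6067 days.

6067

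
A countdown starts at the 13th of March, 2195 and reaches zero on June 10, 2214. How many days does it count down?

Mar 13, 2195 → Mar 13, 2196: 366 days (Feb 29, 2196 is in that span).
Mar 13, 2196 → Mar 13, 2197: 365 days.
Mar 13, 2197 → Mar 13, 2198: 365 days.
Mar 13, 2198 → Mar 13, 2199: 365 days.
Mar 13, 2199 → Mar 13, 2200: 365 days.
Mar 13, 2200 → Mar 13, 2201: 365 days.
Mar 13, 2201 → Mar 13, 2202: 365 days.
Mar 13, 2202 → Mar 13, 2203: 365 days.
Mar 13, 2203 → Mar 13, 2204: 366 days (Feb 29, 2204 is in that span).
Mar 13, 2204 → Mar 13, 2205: 365 days.
Mar 13, 2205 → Mar 13, 2206: 365 days.
Mar 13, 2206 → Mar 13, 2207: 365 days.
Mar 13, 2207 → Mar 13, 2208: 366 days (Feb 29, 2208 is in that span).
Mar 13, 2208 → Mar 13, 2209: 365 days.
Mar 13, 2209 → Mar 13, 2210: 365 days.
Mar 13, 2210 → Mar 13, 2211: 365 days.
Mar 13, 2211 → Mar 13, 2212: 366 days (Feb 29, 2212 is in that span).
Mar 13, 2212 → Mar 13, 2213: 365 days.
Mar 13, 2213 → Mar 13, 2214: 365 days.
Mar 13, 2214 → Apr 13, 2214: 31 days (March has 31).
Apr 13, 2214 → May 13, 2214: 30 days (April has 30).
May 13, 2214 → Jun 10, 2214: 28 days.
Total: 7028 days.

7028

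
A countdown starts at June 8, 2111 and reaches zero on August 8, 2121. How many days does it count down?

3714

Jun 8, 2111 → Jun 8, 2112: 366 days (Feb 29, 2112 is in that span).
Jun 8, 2112 → Jun 8, 2113: 365 days.
Jun 8, 2113 → Jun 8, 2114: 365 days.
Jun 8, 2114 → Jun 8, 2115: 365 days.
Jun 8, 2115 → Jun 8, 2116: 366 days (Feb 29, 2116 is in that span).
Jun 8, 2116 → Jun 8, 2117: 365 days.
Jun 8, 2117 → Jun 8, 2118: 365 days.
Jun 8, 2118 → Jun 8, 2119: 365 days.
Jun 8, 2119 → Jun 8, 2120: 366 days (Feb 29, 2120 is in that span).
Jun 8, 2120 → Jun 8, 2121: 365 days.
Jun 8, 2121 → Jul 8, 2121: 30 days (June has 30).
Jul 8, 2121 → Aug 8, 2121: 31 days.
Total: 3714 days.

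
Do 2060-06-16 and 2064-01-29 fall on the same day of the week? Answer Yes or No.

From Jun 16, 2060 to Jan 29, 2064 is 1322 days.
1322 mod 7 = 6, so they are different weekdays.
(Jun 16, 2060 is a Wednesday; Jan 29, 2064 is a Tuesday.)

No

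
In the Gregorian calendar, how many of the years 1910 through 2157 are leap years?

61

Multiples of 4 in [1910,2157]: 62.
Of those, multiples of 100: 2 (not leap unless ÷400).
Multiples of 400: 1.
Leap years = 62 − 2 + 1 = 61.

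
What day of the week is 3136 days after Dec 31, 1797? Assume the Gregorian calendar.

Sunday

First find the weekday of Dec 31, 1797. Doomsday rule: the anchor day for the 1700s is Sunday. For year 97: 97÷12 = 8 r 1, and 1÷4 = 0, so 8+1+0 = 9.
Sunday + 9 ≡ Tuesday — that's 1797's doomsday.
In December the doomsday date is Dec 12.
Dec 31 is 19 days after Dec 12; 19 mod 7 = 5, so Tuesday + 5 = Sunday.
3136 mod 7 = 0, so 3136 days after a Sunday is Sunday + 0 = Sunday.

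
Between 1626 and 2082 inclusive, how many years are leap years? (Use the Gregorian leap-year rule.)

111

Multiples of 4 in [1626,2082]: 114.
Of those, multiples of 100: 4 (not leap unless ÷400).
Multiples of 400: 1.
Leap years = 114 − 4 + 1 = 111.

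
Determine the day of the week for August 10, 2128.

Tuesday

January 1, 2128 is a Thursday.
Jan 1, 2128 → Feb 1, 2128: 31 days (January has 31).
Feb 1, 2128 → Mar 1, 2128: 29 days (February has 29).
Mar 1, 2128 → Apr 1, 2128: 31 days (March has 31).
Apr 1, 2128 → May 1, 2128: 30 days (April has 30).
May 1, 2128 → Jun 1, 2128: 31 days (May has 31).
Jun 1, 2128 → Jul 1, 2128: 30 days (June has 30).
Jul 1, 2128 → Aug 1, 2128: 31 days (July has 31).
Aug 1, 2128 → Aug 10, 2128: 9 days.
Total: 222 days.
222 mod 7 = 5, so Thursday + 5 = Tuesday.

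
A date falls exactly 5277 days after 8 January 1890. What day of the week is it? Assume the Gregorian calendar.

Jan 8, 1890 is a Wednesday.
5277 mod 7 = 6, so 5277 days after a Wednesday is Wednesday + 6 = Tuesday.

Tuesday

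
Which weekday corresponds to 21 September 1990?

Friday

Doomsday rule: the anchor day for the 1900s is Wednesday. For year 90: 90÷12 = 7 r 6, and 6÷4 = 1, so 7+6+1 = 14.
Wednesday + 14 ≡ Wednesday — that's 1990's doomsday.
In September the doomsday date is Sep 5.
Sep 21 is 16 days after Sep 5; 16 mod 7 = 2, so Wednesday + 2 = Friday.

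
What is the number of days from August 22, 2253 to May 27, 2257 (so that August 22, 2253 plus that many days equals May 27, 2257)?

Aug 22, 2253 → Aug 22, 2254: 365 days.
Aug 22, 2254 → Aug 22, 2255: 365 days.
Aug 22, 2255 → Aug 22, 2256: 366 days (Feb 29, 2256 is in that span).
Aug 22, 2256 → Sep 22, 2256: 31 days (August has 31).
Sep 22, 2256 → Oct 22, 2256: 30 days (September has 30).
Oct 22, 2256 → Nov 22, 2256: 31 days (October has 31).
Nov 22, 2256 → Dec 22, 2256: 30 days (November has 30).
Dec 22, 2256 → Jan 22, 2257: 31 days (December has 31).
Jan 22, 2257 → Feb 22, 2257: 31 days (January has 31).
Feb 22, 2257 → Mar 22, 2257: 28 days (February has 28).
Mar 22, 2257 → Apr 22, 2257: 31 days (March has 31).
Apr 22, 2257 → May 22, 2257: 30 days (April has 30).
May 22, 2257 → May 27, 2257: 5 days.
Total: 1374 days.

1374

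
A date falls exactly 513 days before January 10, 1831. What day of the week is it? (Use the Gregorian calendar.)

Jan 10, 1831 is a Monday.
513 mod 7 = 2, so 513 days before a Monday is Monday − 2 = Saturday.

Saturday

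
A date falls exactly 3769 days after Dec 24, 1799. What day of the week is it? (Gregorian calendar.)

Friday

First find the weekday of Dec 24, 1799. Doomsday rule: the anchor day for the 1700s is Sunday. For year 99: 99÷12 = 8 r 3, and 3÷4 = 0, so 8+3+0 = 11.
Sunday + 11 ≡ Thursday — that's 1799's doomsday.
In December the doomsday date is Dec 12.
Dec 24 is 12 days after Dec 12; 12 mod 7 = 5, so Thursday + 5 = Tuesday.
3769 mod 7 = 3, so 3769 days after a Tuesday is Tuesday + 3 = Friday.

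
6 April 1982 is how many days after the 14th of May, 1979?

May 14, 1979 → May 14, 1980: 366 days (Feb 29, 1980 is in that span).
May 14, 1980 → May 14, 1981: 365 days.
May 14, 1981 → Jun 14, 1981: 31 days (May has 31).
Jun 14, 1981 → Jul 14, 1981: 30 days (June has 30).
Jul 14, 1981 → Aug 14, 1981: 31 days (July has 31).
Aug 14, 1981 → Sep 14, 1981: 31 days (August has 31).
Sep 14, 1981 → Oct 14, 1981: 30 days (September has 30).
Oct 14, 1981 → Nov 14, 1981: 31 days (October has 31).
Nov 14, 1981 → Dec 14, 1981: 30 days (November has 30).
Dec 14, 1981 → Jan 14, 1982: 31 days (December has 31).
Jan 14, 1982 → Feb 14, 1982: 31 days (January has 31).
Feb 14, 1982 → Mar 14, 1982: 28 days (February has 28).
Mar 14, 1982 → Apr 6, 1982: 23 days.
Total: 1058 days.

1058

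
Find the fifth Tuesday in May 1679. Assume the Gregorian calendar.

May 1, 1679 is a Monday.
The first Tuesday is therefore May 2 (1 days later).
The fifth Tuesday is 2 + 4×7 = May 30.

May 30, 1679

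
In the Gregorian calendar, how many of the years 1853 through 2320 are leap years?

Multiples of 4 in [1853,2320]: 117.
Of those, multiples of 100: 5 (not leap unless ÷400).
Multiples of 400: 1.
Leap years = 117 − 5 + 1 = 113.

113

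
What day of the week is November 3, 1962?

January 1, 1962 is a Monday.
Jan 1, 1962 → Feb 1, 1962: 31 days (January has 31).
Feb 1, 1962 → Mar 1, 1962: 28 days (February has 28).
Mar 1, 1962 → Apr 1, 1962: 31 days (March has 31).
Apr 1, 1962 → May 1, 1962: 30 days (April has 30).
May 1, 1962 → Jun 1, 1962: 31 days (May has 31).
Jun 1, 1962 → Jul 1, 1962: 30 days (June has 30).
Jul 1, 1962 → Aug 1, 1962: 31 days (July has 31).
Aug 1, 1962 → Sep 1, 1962: 31 days (August has 31).
Sep 1, 1962 → Oct 1, 1962: 30 days (September has 30).
Oct 1, 1962 → Nov 1, 1962: 31 days (October has 31).
Nov 1, 1962 → Nov 3, 1962: 2 days.
Total: 306 days.
306 mod 7 = 5, so Monday + 5 = Saturday.

Saturday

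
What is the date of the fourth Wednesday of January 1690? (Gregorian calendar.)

January 1, 1690 is a Sunday.
The first Wednesday is therefore January 4 (3 days later).
The fourth Wednesday is 4 + 3×7 = January 25.

January 25, 1690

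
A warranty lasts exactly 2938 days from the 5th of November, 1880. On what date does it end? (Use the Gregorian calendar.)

November 21, 1888

+365 (one year) → Nov 5, 1881 (2573 left).
+365 (one year) → Nov 5, 1882 (2208 left).
+365 (one year) → Nov 5, 1883 (1843 left).
+366 (one year; includes Feb 29, 1884) → Nov 5, 1884 (1477 left).
+365 (one year) → Nov 5, 1885 (1112 left).
+365 (one year) → Nov 5, 1886 (747 left).
+365 (one year) → Nov 5, 1887 (382 left).
Nov has 30 days: +26 → Dec 1, 1887 (356 left).
Dec has 31 days: +31 → Jan 1, 1888 (325 left).
Jan has 31 days: +31 → Feb 1, 1888 (294 left).
Feb has 29 days: +29 → Mar 1, 1888 (265 left).
Mar has 31 days: +31 → Apr 1, 1888 (234 left).
Apr has 30 days: +30 → May 1, 1888 (204 left).
May has 31 days: +31 → Jun 1, 1888 (173 left).
Jun has 30 days: +30 → Jul 1, 1888 (143 left).
Jul has 31 days: +31 → Aug 1, 1888 (112 left).
Aug has 31 days: +31 → Sep 1, 1888 (81 left).
Sep has 30 days: +30 → Oct 1, 1888 (51 left).
Oct has 31 days: +31 → Nov 1, 1888 (20 left).
+20 → Nov 21, 1888.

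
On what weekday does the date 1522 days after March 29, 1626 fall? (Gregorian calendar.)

Wednesday

First find the weekday of Mar 29, 1626. Doomsday rule: the anchor day for the 1600s is Tuesday. For year 26: 26÷12 = 2 r 2, and 2÷4 = 0, so 2+2+0 = 4.
Tuesday + 4 ≡ Saturday — that's 1626's doomsday.
In March the doomsday date is Mar 14.
Mar 29 is 15 days after Mar 14; 15 mod 7 = 1, so Saturday + 1 = Sunday.
1522 mod 7 = 3, so 1522 days after a Sunday is Sunday + 3 = Wednesday.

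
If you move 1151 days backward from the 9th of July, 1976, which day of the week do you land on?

Jul 9, 1976 is a Friday.
1151 mod 7 = 3, so 1151 days before a Friday is Friday − 3 = Tuesday.

Tuesday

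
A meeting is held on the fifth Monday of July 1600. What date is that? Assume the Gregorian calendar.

July 1, 1600 is a Saturday.
The first Monday is therefore July 3 (2 days later).
The fifth Monday is 3 + 4×7 = July 31.

July 31, 1600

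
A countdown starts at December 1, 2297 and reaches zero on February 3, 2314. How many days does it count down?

5907

Dec 1, 2297 → Dec 1, 2298: 365 days.
Dec 1, 2298 → Dec 1, 2299: 365 days.
Dec 1, 2299 → Dec 1, 2300: 365 days.
Dec 1, 2300 → Dec 1, 2301: 365 days.
Dec 1, 2301 → Dec 1, 2302: 365 days.
Dec 1, 2302 → Dec 1, 2303: 365 days.
Dec 1, 2303 → Dec 1, 2304: 366 days (Feb 29, 2304 is in that span).
Dec 1, 2304 → Dec 1, 2305: 365 days.
Dec 1, 2305 → Dec 1, 2306: 365 days.
Dec 1, 2306 → Dec 1, 2307: 365 days.
Dec 1, 2307 → Dec 1, 2308: 366 days (Feb 29, 2308 is in that span).
Dec 1, 2308 → Dec 1, 2309: 365 days.
Dec 1, 2309 → Dec 1, 2310: 365 days.
Dec 1, 2310 → Dec 1, 2311: 365 days.
Dec 1, 2311 → Dec 1, 2312: 366 days (Feb 29, 2312 is in that span).
Dec 1, 2312 → Dec 1, 2313: 365 days.
Dec 1, 2313 → Jan 1, 2314: 31 days (December has 31).
Jan 1, 2314 → Feb 1, 2314: 31 days (January has 31).
Feb 1, 2314 → Feb 3, 2314: 2 days.
Total: 5907 days.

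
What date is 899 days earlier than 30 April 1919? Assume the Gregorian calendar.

November 12, 1916

−365 (one year) → Apr 30, 1918 (534 left).
−365 (one year) → Apr 30, 1917 (169 left).
−30 → Mar 31, 1917 (end of Mar, 31 days; 139 left).
−31 → Feb 28, 1917 (end of Feb, 28 days; 108 left).
−28 → Jan 31, 1917 (end of Jan, 31 days; 80 left).
−31 → Dec 31, 1916 (end of Dec, 31 days; 49 left).
−31 → Nov 30, 1916 (end of Nov, 30 days; 18 left).
−18 → Nov 12, 1916.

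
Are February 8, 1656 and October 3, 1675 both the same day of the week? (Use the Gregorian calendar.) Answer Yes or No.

From Feb 8, 1656 to Oct 3, 1675 is 7177 days.
7177 mod 7 = 2, so they are different weekdays.
(Feb 8, 1656 is a Tuesday; Oct 3, 1675 is a Thursday.)

No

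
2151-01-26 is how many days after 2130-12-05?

Dec 5, 2130 → Dec 5, 2131: 365 days.
Dec 5, 2131 → Dec 5, 2132: 366 days (Feb 29, 2132 is in that span).
Dec 5, 2132 → Dec 5, 2133: 365 days.
Dec 5, 2133 → Dec 5, 2134: 365 days.
Dec 5, 2134 → Dec 5, 2135: 365 days.
Dec 5, 2135 → Dec 5, 2136: 366 days (Feb 29, 2136 is in that span).
Dec 5, 2136 → Dec 5, 2137: 365 days.
Dec 5, 2137 → Dec 5, 2138: 365 days.
Dec 5, 2138 → Dec 5, 2139: 365 days.
Dec 5, 2139 → Dec 5, 2140: 366 days (Feb 29, 2140 is in that span).
Dec 5, 2140 → Dec 5, 2141: 365 days.
Dec 5, 2141 → Dec 5, 2142: 365 days.
Dec 5, 2142 → Dec 5, 2143: 365 days.
Dec 5, 2143 → Dec 5, 2144: 366 days (Feb 29, 2144 is in that span).
Dec 5, 2144 → Dec 5, 2145: 365 days.
Dec 5, 2145 → Dec 5, 2146: 365 days.
Dec 5, 2146 → Dec 5, 2147: 365 days.
Dec 5, 2147 → Dec 5, 2148: 366 days (Feb 29, 2148 is in that span).
Dec 5, 2148 → Dec 5, 2149: 365 days.
Dec 5, 2149 → Dec 5, 2150: 365 days.
Dec 5, 2150 → Jan 5, 2151: 31 days (December has 31).
Jan 5, 2151 → Jan 26, 2151: 21 days.
Total: 7357 days.

7357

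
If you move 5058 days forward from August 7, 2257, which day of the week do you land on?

First find the weekday of Aug 7, 2257. Doomsday rule: the anchor day for the 2200s is Friday. For year 57: 57÷12 = 4 r 9, and 9÷4 = 2, so 4+9+2 = 15.
Friday + 15 ≡ Saturday — that's 2257's doomsday.
In August the doomsday date is Aug 8.
Aug 7 is 1 day before Aug 8; 1 mod 7 = 1, so Saturday − 1 = Friday.
5058 mod 7 = 4, so 5058 days after a Friday is Friday + 4 = Tuesday.

Tuesday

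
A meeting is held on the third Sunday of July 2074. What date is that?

July 1, 2074 is a Sunday.
The first Sunday is therefore July 1 (same day).
The third Sunday is 1 + 2×7 = July 15.

July 15, 2074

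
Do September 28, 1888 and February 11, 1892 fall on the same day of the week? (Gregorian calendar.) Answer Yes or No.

No

From Sep 28, 1888 to Feb 11, 1892 is 1231 days.
1231 mod 7 = 6, so they are different weekdays.
(Sep 28, 1888 is a Friday; Feb 11, 1892 is a Thursday.)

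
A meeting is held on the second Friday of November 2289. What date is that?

November 8, 2289

November 1, 2289 is a Friday.
The first Friday is therefore November 1 (same day).
The second Friday is 1 + 1×7 = November 8.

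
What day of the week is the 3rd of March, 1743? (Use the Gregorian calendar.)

Sunday

Doomsday rule: the anchor day for the 1700s is Sunday. For year 43: 43÷12 = 3 r 7, and 7÷4 = 1, so 3+7+1 = 11.
Sunday + 11 ≡ Thursday — that's 1743's doomsday.
In March the doomsday date is Mar 14.
Mar 3 is 11 days before Mar 14; 11 mod 7 = 4, so Thursday − 4 = Sunday.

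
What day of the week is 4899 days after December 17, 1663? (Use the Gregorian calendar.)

Sunday

Dec 17, 1663 is a Monday.
4899 mod 7 = 6, so 4899 days after a Monday is Monday + 6 = Sunday.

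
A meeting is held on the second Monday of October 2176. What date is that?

October 14, 2176

October 1, 2176 is a Tuesday.
The first Monday is therefore October 7 (6 days later).
The second Monday is 7 + 1×7 = October 14.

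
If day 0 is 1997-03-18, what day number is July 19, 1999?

853

Mar 18, 1997 → Mar 18, 1998: 365 days.
Mar 18, 1998 → Mar 18, 1999: 365 days.
Mar 18, 1999 → Apr 18, 1999: 31 days (March has 31).
Apr 18, 1999 → May 18, 1999: 30 days (April has 30).
May 18, 1999 → Jun 18, 1999: 31 days (May has 31).
Jun 18, 1999 → Jul 18, 1999: 30 days (June has 30).
Jul 18, 1999 → Jul 19, 1999: 1 days.
Total: 853 days.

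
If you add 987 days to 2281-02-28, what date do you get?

+365 (one year) → Feb 28, 2282 (622 left).
+365 (one year) → Feb 28, 2283 (257 left).
Feb has 28 days: +1 → Mar 1, 2283 (256 left).
Mar has 31 days: +31 → Apr 1, 2283 (225 left).
Apr has 30 days: +30 → May 1, 2283 (195 left).
May has 31 days: +31 → Jun 1, 2283 (164 left).
Jun has 30 days: +30 → Jul 1, 2283 (134 left).
Jul has 31 days: +31 → Aug 1, 2283 (103 left).
Aug has 31 days: +31 → Sep 1, 2283 (72 left).
Sep has 30 days: +30 → Oct 1, 2283 (42 left).
Oct has 31 days: +31 → Nov 1, 2283 (11 left).
+11 → Nov 12, 2283.

November 12, 2283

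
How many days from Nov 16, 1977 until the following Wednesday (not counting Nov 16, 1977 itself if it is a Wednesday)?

7

Nov 16, 1977 is a Wednesday.
From Wednesday to the next Wednesday is 7 days.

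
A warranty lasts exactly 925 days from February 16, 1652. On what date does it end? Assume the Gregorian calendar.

+366 (one year; includes Feb 29, 1652) → Feb 16, 1653 (559 left).
+365 (one year) → Feb 16, 1654 (194 left).
Feb has 28 days: +13 → Mar 1, 1654 (181 left).
Mar has 31 days: +31 → Apr 1, 1654 (150 left).
Apr has 30 days: +30 → May 1, 1654 (120 left).
May has 31 days: +31 → Jun 1, 1654 (89 left).
Jun has 30 days: +30 → Jul 1, 1654 (59 left).
Jul has 31 days: +31 → Aug 1, 1654 (28 left).
+28 → Aug 29, 1654.

August 29, 1654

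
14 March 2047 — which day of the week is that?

Thursday

Doomsday rule: the anchor day for the 2000s is Tuesday. For year 47: 47÷12 = 3 r 11, and 11÷4 = 2, so 3+11+2 = 16.
Tuesday + 16 ≡ Thursday — that's 2047's doomsday.
In March the doomsday date is Mar 14.
Mar 14 is the doomsday itself: Thursday.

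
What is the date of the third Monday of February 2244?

February 19, 2244

February 1, 2244 is a Thursday.
The first Monday is therefore February 5 (4 days later).
The third Monday is 5 + 2×7 = February 19.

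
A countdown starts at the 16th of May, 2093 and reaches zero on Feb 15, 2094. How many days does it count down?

May 16, 2093 → Jun 16, 2093: 31 days (May has 31).
Jun 16, 2093 → Jul 16, 2093: 30 days (June has 30).
Jul 16, 2093 → Aug 16, 2093: 31 days (July has 31).
Aug 16, 2093 → Sep 16, 2093: 31 days (August has 31).
Sep 16, 2093 → Oct 16, 2093: 30 days (September has 30).
Oct 16, 2093 → Nov 16, 2093: 31 days (October has 31).
Nov 16, 2093 → Dec 16, 2093: 30 days (November has 30).
Dec 16, 2093 → Jan 16, 2094: 31 days (December has 31).
Jan 16, 2094 → Feb 15, 2094: 30 days.
Total: 275 days.

275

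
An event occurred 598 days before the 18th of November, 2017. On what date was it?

March 30, 2016

−365 (one year) → Nov 18, 2016 (233 left).
−18 → Oct 31, 2016 (end of Oct, 31 days; 215 left).
−31 → Sep 30, 2016 (end of Sep, 30 days; 184 left).
−30 → Aug 31, 2016 (end of Aug, 31 days; 154 left).
−31 → Jul 31, 2016 (end of Jul, 31 days; 123 left).
−31 → Jun 30, 2016 (end of Jun, 30 days; 92 left).
−30 → May 31, 2016 (end of May, 31 days; 62 left).
−31 → Apr 30, 2016 (end of Apr, 30 days; 31 left).
−30 → Mar 31, 2016 (end of Mar, 31 days; 1 left).
−1 → Mar 30, 2016.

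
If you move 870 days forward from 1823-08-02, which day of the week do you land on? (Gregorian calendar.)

Aug 2, 1823 is a Saturday.
870 mod 7 = 2, so 870 days after a Saturday is Saturday + 2 = Monday.

Monday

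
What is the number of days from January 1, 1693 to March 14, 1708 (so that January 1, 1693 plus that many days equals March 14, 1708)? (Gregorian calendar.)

Jan 1, 1693 → Jan 1, 1694: 365 days.
Jan 1, 1694 → Jan 1, 1695: 365 days.
Jan 1, 1695 → Jan 1, 1696: 365 days.
Jan 1, 1696 → Jan 1, 1697: 366 days (Feb 29, 1696 is in that span).
Jan 1, 1697 → Jan 1, 1698: 365 days.
Jan 1, 1698 → Jan 1, 1699: 365 days.
Jan 1, 1699 → Jan 1, 1700: 365 days.
Jan 1, 1700 → Jan 1, 1701: 365 days.
Jan 1, 1701 → Jan 1, 1702: 365 days.
Jan 1, 1702 → Jan 1, 1703: 365 days.
Jan 1, 1703 → Jan 1, 1704: 365 days.
Jan 1, 1704 → Jan 1, 1705: 366 days (Feb 29, 1704 is in that span).
Jan 1, 1705 → Jan 1, 1706: 365 days.
Jan 1, 1706 → Jan 1, 1707: 365 days.
Jan 1, 1707 → Jan 1, 1708: 365 days.
Jan 1, 1708 → Feb 1, 1708: 31 days (January has 31).
Feb 1, 1708 → Mar 1, 1708: 29 days (February has 29).
Mar 1, 1708 → Mar 14, 1708: 13 days.
Total: 5550 days.

5550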